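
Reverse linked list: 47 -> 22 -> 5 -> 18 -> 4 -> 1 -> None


Step 1: curr=47, set curr.next=prev(None) | reversed so far: 47
Step 2: curr=22, set curr.next=prev(47) | reversed so far: 22 -> 47
Step 3: curr=5, set curr.next=prev(22) | reversed so far: 5 -> 22 -> 47
Step 4: curr=18, set curr.next=prev(5) | reversed so far: 18 -> 5 -> 22 -> 47
Step 5: curr=4, set curr.next=prev(18) | reversed so far: 4 -> 18 -> 5 -> 22 -> 47
Step 6: curr=1, set curr.next=prev(4) | reversed so far: 1 -> 4 -> 18 -> 5 -> 22 -> 47

1 -> 4 -> 18 -> 5 -> 22 -> 47 -> None


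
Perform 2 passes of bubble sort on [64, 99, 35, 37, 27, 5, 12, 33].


Initial: [64, 99, 35, 37, 27, 5, 12, 33]
Pass 1: [64, 35, 37, 27, 5, 12, 33, 99] (6 swaps)
Pass 2: [35, 37, 27, 5, 12, 33, 64, 99] (6 swaps)

After 2 passes: [35, 37, 27, 5, 12, 33, 64, 99]


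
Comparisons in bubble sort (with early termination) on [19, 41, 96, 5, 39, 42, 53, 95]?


Algorithm: bubble sort (with early termination)
Input: [19, 41, 96, 5, 39, 42, 53, 95]
Sorted: [5, 19, 39, 41, 42, 53, 95, 96]

22


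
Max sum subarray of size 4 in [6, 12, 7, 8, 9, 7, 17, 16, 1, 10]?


[0:4]: 33
[1:5]: 36
[2:6]: 31
[3:7]: 41
[4:8]: 49
[5:9]: 41
[6:10]: 44

Max: 49 at [4:8]


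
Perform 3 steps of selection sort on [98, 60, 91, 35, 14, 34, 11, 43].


Initial: [98, 60, 91, 35, 14, 34, 11, 43]
Step 1: min=11 at 6
  Swap: [11, 60, 91, 35, 14, 34, 98, 43]
Step 2: min=14 at 4
  Swap: [11, 14, 91, 35, 60, 34, 98, 43]
Step 3: min=34 at 5
  Swap: [11, 14, 34, 35, 60, 91, 98, 43]

After 3 steps: [11, 14, 34, 35, 60, 91, 98, 43]


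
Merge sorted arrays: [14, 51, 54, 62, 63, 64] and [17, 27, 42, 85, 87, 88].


Take 14 from A
Take 17 from B
Take 27 from B
Take 42 from B
Take 51 from A
Take 54 from A
Take 62 from A
Take 63 from A
Take 64 from A

Merged: [14, 17, 27, 42, 51, 54, 62, 63, 64, 85, 87, 88]


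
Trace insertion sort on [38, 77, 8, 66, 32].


Initial: [38, 77, 8, 66, 32]
Insert 77: [38, 77, 8, 66, 32]
Insert 8: [8, 38, 77, 66, 32]
Insert 66: [8, 38, 66, 77, 32]
Insert 32: [8, 32, 38, 66, 77]

Sorted: [8, 32, 38, 66, 77]


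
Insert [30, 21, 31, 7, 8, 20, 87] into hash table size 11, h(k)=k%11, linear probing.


Insert 30: h=8 -> slot 8
Insert 21: h=10 -> slot 10
Insert 31: h=9 -> slot 9
Insert 7: h=7 -> slot 7
Insert 8: h=8, 3 probes -> slot 0
Insert 20: h=9, 3 probes -> slot 1
Insert 87: h=10, 3 probes -> slot 2

Table: [8, 20, 87, None, None, None, None, 7, 30, 31, 21]


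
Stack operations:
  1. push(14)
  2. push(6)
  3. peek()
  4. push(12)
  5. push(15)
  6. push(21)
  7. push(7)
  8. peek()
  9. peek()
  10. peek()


push(14) -> [14]
push(6) -> [14, 6]
peek()->6
push(12) -> [14, 6, 12]
push(15) -> [14, 6, 12, 15]
push(21) -> [14, 6, 12, 15, 21]
push(7) -> [14, 6, 12, 15, 21, 7]
peek()->7
peek()->7
peek()->7

Final stack: [14, 6, 12, 15, 21, 7]


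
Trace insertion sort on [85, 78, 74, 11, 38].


Initial: [85, 78, 74, 11, 38]
Insert 78: [78, 85, 74, 11, 38]
Insert 74: [74, 78, 85, 11, 38]
Insert 11: [11, 74, 78, 85, 38]
Insert 38: [11, 38, 74, 78, 85]

Sorted: [11, 38, 74, 78, 85]


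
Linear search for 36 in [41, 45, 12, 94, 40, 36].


i=0: 41!=36
i=1: 45!=36
i=2: 12!=36
i=3: 94!=36
i=4: 40!=36
i=5: 36==36 found!

Found at 5, 6 comps


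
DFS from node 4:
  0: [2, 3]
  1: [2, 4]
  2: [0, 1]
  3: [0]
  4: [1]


Visit 4, push [1]
Visit 1, push [2]
Visit 2, push [0]
Visit 0, push [3]
Visit 3, push []

DFS order: [4, 1, 2, 0, 3]


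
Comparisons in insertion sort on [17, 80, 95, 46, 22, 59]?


Algorithm: insertion sort
Input: [17, 80, 95, 46, 22, 59]
Sorted: [17, 22, 46, 59, 80, 95]

12


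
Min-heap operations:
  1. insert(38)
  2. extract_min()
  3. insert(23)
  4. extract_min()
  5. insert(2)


insert(38) -> [38]
extract_min()->38, []
insert(23) -> [23]
extract_min()->23, []
insert(2) -> [2]

Final heap: [2]


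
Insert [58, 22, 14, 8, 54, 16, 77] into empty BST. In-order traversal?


Insert 58: root
Insert 22: L from 58
Insert 14: L from 58 -> L from 22
Insert 8: L from 58 -> L from 22 -> L from 14
Insert 54: L from 58 -> R from 22
Insert 16: L from 58 -> L from 22 -> R from 14
Insert 77: R from 58

In-order: [8, 14, 16, 22, 54, 58, 77]


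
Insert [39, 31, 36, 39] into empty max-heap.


Insert 39: [39]
Insert 31: [39, 31]
Insert 36: [39, 31, 36]
Insert 39: [39, 39, 36, 31]

Final heap: [39, 39, 36, 31]


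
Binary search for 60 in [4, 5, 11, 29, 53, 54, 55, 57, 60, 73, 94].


Step 1: lo=0, hi=10, mid=5, val=54
Step 2: lo=6, hi=10, mid=8, val=60

Found at index 8


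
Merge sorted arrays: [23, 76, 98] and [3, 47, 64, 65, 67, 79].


Take 3 from B
Take 23 from A
Take 47 from B
Take 64 from B
Take 65 from B
Take 67 from B
Take 76 from A
Take 79 from B

Merged: [3, 23, 47, 64, 65, 67, 76, 79, 98]


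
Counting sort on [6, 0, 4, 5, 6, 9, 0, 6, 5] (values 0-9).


Input: [6, 0, 4, 5, 6, 9, 0, 6, 5]
Counts: [2, 0, 0, 0, 1, 2, 3, 0, 0, 1]

Sorted: [0, 0, 4, 5, 5, 6, 6, 6, 9]


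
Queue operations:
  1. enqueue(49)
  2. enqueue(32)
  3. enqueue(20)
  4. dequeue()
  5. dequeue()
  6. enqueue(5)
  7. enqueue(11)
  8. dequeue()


enqueue(49) -> [49]
enqueue(32) -> [49, 32]
enqueue(20) -> [49, 32, 20]
dequeue()->49, [32, 20]
dequeue()->32, [20]
enqueue(5) -> [20, 5]
enqueue(11) -> [20, 5, 11]
dequeue()->20, [5, 11]

Final queue: [5, 11]


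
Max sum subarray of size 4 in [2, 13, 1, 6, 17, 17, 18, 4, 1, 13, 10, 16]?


[0:4]: 22
[1:5]: 37
[2:6]: 41
[3:7]: 58
[4:8]: 56
[5:9]: 40
[6:10]: 36
[7:11]: 28
[8:12]: 40

Max: 58 at [3:7]


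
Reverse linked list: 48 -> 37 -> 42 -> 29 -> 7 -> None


Step 1: curr=48, set curr.next=prev(None) | reversed so far: 48
Step 2: curr=37, set curr.next=prev(48) | reversed so far: 37 -> 48
Step 3: curr=42, set curr.next=prev(37) | reversed so far: 42 -> 37 -> 48
Step 4: curr=29, set curr.next=prev(42) | reversed so far: 29 -> 42 -> 37 -> 48
Step 5: curr=7, set curr.next=prev(29) | reversed so far: 7 -> 29 -> 42 -> 37 -> 48

7 -> 29 -> 42 -> 37 -> 48 -> None


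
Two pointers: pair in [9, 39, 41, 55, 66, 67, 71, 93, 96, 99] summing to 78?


lo=0(9)+hi=9(99)=108
lo=0(9)+hi=8(96)=105
lo=0(9)+hi=7(93)=102
lo=0(9)+hi=6(71)=80
lo=0(9)+hi=5(67)=76
lo=1(39)+hi=5(67)=106
lo=1(39)+hi=4(66)=105
lo=1(39)+hi=3(55)=94
lo=1(39)+hi=2(41)=80

No pair found


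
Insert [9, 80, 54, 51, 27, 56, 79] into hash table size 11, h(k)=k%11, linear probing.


Insert 9: h=9 -> slot 9
Insert 80: h=3 -> slot 3
Insert 54: h=10 -> slot 10
Insert 51: h=7 -> slot 7
Insert 27: h=5 -> slot 5
Insert 56: h=1 -> slot 1
Insert 79: h=2 -> slot 2

Table: [None, 56, 79, 80, None, 27, None, 51, None, 9, 54]


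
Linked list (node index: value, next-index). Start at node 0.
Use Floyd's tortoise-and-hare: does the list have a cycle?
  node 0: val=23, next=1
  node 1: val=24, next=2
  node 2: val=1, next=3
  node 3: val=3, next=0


Floyd's tortoise (slow, +1) and hare (fast, +2):
  init: slow=0, fast=0
  step 1: slow=1, fast=2
  step 2: slow=2, fast=0
  step 3: slow=3, fast=2
  step 4: slow=0, fast=0
  slow == fast at node 0: cycle detected

Cycle: yes


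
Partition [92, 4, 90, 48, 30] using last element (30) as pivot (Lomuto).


Pivot: 30
  4 <= 30: swap -> [4, 92, 90, 48, 30]
Place pivot at 1: [4, 30, 90, 48, 92]

Partitioned: [4, 30, 90, 48, 92]


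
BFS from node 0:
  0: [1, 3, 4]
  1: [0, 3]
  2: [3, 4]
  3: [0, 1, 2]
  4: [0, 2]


Visit 0, enqueue [1, 3, 4]
Visit 1, enqueue []
Visit 3, enqueue [2]
Visit 4, enqueue []
Visit 2, enqueue []

BFS order: [0, 1, 3, 4, 2]


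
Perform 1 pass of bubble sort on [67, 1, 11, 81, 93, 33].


Initial: [67, 1, 11, 81, 93, 33]
Pass 1: [1, 11, 67, 81, 33, 93] (3 swaps)

After 1 pass: [1, 11, 67, 81, 33, 93]


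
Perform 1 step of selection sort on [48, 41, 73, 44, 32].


Initial: [48, 41, 73, 44, 32]
Step 1: min=32 at 4
  Swap: [32, 41, 73, 44, 48]

After 1 step: [32, 41, 73, 44, 48]


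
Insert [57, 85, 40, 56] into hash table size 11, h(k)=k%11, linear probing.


Insert 57: h=2 -> slot 2
Insert 85: h=8 -> slot 8
Insert 40: h=7 -> slot 7
Insert 56: h=1 -> slot 1

Table: [None, 56, 57, None, None, None, None, 40, 85, None, None]


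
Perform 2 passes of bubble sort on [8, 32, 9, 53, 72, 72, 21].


Initial: [8, 32, 9, 53, 72, 72, 21]
Pass 1: [8, 9, 32, 53, 72, 21, 72] (2 swaps)
Pass 2: [8, 9, 32, 53, 21, 72, 72] (1 swaps)

After 2 passes: [8, 9, 32, 53, 21, 72, 72]


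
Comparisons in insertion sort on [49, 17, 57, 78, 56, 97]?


Algorithm: insertion sort
Input: [49, 17, 57, 78, 56, 97]
Sorted: [17, 49, 56, 57, 78, 97]

7


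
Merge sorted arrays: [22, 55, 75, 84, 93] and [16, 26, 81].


Take 16 from B
Take 22 from A
Take 26 from B
Take 55 from A
Take 75 from A
Take 81 from B

Merged: [16, 22, 26, 55, 75, 81, 84, 93]


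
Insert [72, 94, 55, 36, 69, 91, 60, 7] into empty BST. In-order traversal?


Insert 72: root
Insert 94: R from 72
Insert 55: L from 72
Insert 36: L from 72 -> L from 55
Insert 69: L from 72 -> R from 55
Insert 91: R from 72 -> L from 94
Insert 60: L from 72 -> R from 55 -> L from 69
Insert 7: L from 72 -> L from 55 -> L from 36

In-order: [7, 36, 55, 60, 69, 72, 91, 94]


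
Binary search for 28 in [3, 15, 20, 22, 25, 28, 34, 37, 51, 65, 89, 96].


Step 1: lo=0, hi=11, mid=5, val=28

Found at index 5


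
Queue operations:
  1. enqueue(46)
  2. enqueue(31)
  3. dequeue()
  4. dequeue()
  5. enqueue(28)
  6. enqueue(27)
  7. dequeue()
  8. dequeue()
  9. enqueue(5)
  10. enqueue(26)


enqueue(46) -> [46]
enqueue(31) -> [46, 31]
dequeue()->46, [31]
dequeue()->31, []
enqueue(28) -> [28]
enqueue(27) -> [28, 27]
dequeue()->28, [27]
dequeue()->27, []
enqueue(5) -> [5]
enqueue(26) -> [5, 26]

Final queue: [5, 26]


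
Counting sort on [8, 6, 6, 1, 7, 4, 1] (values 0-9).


Input: [8, 6, 6, 1, 7, 4, 1]
Counts: [0, 2, 0, 0, 1, 0, 2, 1, 1, 0]

Sorted: [1, 1, 4, 6, 6, 7, 8]


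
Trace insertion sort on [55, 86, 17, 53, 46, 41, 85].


Initial: [55, 86, 17, 53, 46, 41, 85]
Insert 86: [55, 86, 17, 53, 46, 41, 85]
Insert 17: [17, 55, 86, 53, 46, 41, 85]
Insert 53: [17, 53, 55, 86, 46, 41, 85]
Insert 46: [17, 46, 53, 55, 86, 41, 85]
Insert 41: [17, 41, 46, 53, 55, 86, 85]
Insert 85: [17, 41, 46, 53, 55, 85, 86]

Sorted: [17, 41, 46, 53, 55, 85, 86]


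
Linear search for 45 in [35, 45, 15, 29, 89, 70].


i=0: 35!=45
i=1: 45==45 found!

Found at 1, 2 comps


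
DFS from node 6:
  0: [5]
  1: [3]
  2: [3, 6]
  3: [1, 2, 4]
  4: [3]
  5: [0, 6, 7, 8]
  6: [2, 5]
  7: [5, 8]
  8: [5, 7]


Visit 6, push [5, 2]
Visit 2, push [3]
Visit 3, push [4, 1]
Visit 1, push []
Visit 4, push []
Visit 5, push [8, 7, 0]
Visit 0, push []
Visit 7, push [8]
Visit 8, push []

DFS order: [6, 2, 3, 1, 4, 5, 0, 7, 8]


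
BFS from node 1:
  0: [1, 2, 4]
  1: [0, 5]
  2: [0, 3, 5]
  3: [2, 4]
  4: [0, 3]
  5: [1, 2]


Visit 1, enqueue [0, 5]
Visit 0, enqueue [2, 4]
Visit 5, enqueue []
Visit 2, enqueue [3]
Visit 4, enqueue []
Visit 3, enqueue []

BFS order: [1, 0, 5, 2, 4, 3]


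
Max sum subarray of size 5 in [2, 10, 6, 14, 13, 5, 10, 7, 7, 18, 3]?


[0:5]: 45
[1:6]: 48
[2:7]: 48
[3:8]: 49
[4:9]: 42
[5:10]: 47
[6:11]: 45

Max: 49 at [3:8]


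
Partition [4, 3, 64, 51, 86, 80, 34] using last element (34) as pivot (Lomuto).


Pivot: 34
  4 <= 34: advance i (no swap)
  3 <= 34: advance i (no swap)
Place pivot at 2: [4, 3, 34, 51, 86, 80, 64]

Partitioned: [4, 3, 34, 51, 86, 80, 64]


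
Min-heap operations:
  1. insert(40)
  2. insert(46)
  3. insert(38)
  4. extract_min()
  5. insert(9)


insert(40) -> [40]
insert(46) -> [40, 46]
insert(38) -> [38, 46, 40]
extract_min()->38, [40, 46]
insert(9) -> [9, 46, 40]

Final heap: [9, 46, 40]


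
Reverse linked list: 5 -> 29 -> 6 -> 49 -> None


Step 1: curr=5, set curr.next=prev(None) | reversed so far: 5
Step 2: curr=29, set curr.next=prev(5) | reversed so far: 29 -> 5
Step 3: curr=6, set curr.next=prev(29) | reversed so far: 6 -> 29 -> 5
Step 4: curr=49, set curr.next=prev(6) | reversed so far: 49 -> 6 -> 29 -> 5

49 -> 6 -> 29 -> 5 -> None


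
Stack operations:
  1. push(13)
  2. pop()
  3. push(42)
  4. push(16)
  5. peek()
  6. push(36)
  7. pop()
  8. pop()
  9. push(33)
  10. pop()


push(13) -> [13]
pop()->13, []
push(42) -> [42]
push(16) -> [42, 16]
peek()->16
push(36) -> [42, 16, 36]
pop()->36, [42, 16]
pop()->16, [42]
push(33) -> [42, 33]
pop()->33, [42]

Final stack: [42]


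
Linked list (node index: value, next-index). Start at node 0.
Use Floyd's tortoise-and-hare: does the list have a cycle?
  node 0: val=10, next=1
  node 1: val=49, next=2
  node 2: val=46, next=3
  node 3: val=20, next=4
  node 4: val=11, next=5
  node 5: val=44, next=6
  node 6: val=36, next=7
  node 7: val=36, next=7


Floyd's tortoise (slow, +1) and hare (fast, +2):
  init: slow=0, fast=0
  step 1: slow=1, fast=2
  step 2: slow=2, fast=4
  step 3: slow=3, fast=6
  step 4: slow=4, fast=7
  step 5: slow=5, fast=7
  step 6: slow=6, fast=7
  step 7: slow=7, fast=7
  slow == fast at node 7: cycle detected

Cycle: yes


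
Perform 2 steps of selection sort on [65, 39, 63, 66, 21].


Initial: [65, 39, 63, 66, 21]
Step 1: min=21 at 4
  Swap: [21, 39, 63, 66, 65]
Step 2: min=39 at 1
  Swap: [21, 39, 63, 66, 65]

After 2 steps: [21, 39, 63, 66, 65]


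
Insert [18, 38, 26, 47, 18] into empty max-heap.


Insert 18: [18]
Insert 38: [38, 18]
Insert 26: [38, 18, 26]
Insert 47: [47, 38, 26, 18]
Insert 18: [47, 38, 26, 18, 18]

Final heap: [47, 38, 26, 18, 18]


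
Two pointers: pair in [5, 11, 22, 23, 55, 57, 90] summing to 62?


lo=0(5)+hi=6(90)=95
lo=0(5)+hi=5(57)=62

Yes: 5+57=62


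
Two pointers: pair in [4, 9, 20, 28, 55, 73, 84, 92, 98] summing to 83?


lo=0(4)+hi=8(98)=102
lo=0(4)+hi=7(92)=96
lo=0(4)+hi=6(84)=88
lo=0(4)+hi=5(73)=77
lo=1(9)+hi=5(73)=82
lo=2(20)+hi=5(73)=93
lo=2(20)+hi=4(55)=75
lo=3(28)+hi=4(55)=83

Yes: 28+55=83


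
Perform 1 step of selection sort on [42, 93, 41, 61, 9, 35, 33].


Initial: [42, 93, 41, 61, 9, 35, 33]
Step 1: min=9 at 4
  Swap: [9, 93, 41, 61, 42, 35, 33]

After 1 step: [9, 93, 41, 61, 42, 35, 33]


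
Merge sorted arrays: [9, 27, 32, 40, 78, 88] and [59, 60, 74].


Take 9 from A
Take 27 from A
Take 32 from A
Take 40 from A
Take 59 from B
Take 60 from B
Take 74 from B

Merged: [9, 27, 32, 40, 59, 60, 74, 78, 88]


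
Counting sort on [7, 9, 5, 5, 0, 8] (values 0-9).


Input: [7, 9, 5, 5, 0, 8]
Counts: [1, 0, 0, 0, 0, 2, 0, 1, 1, 1]

Sorted: [0, 5, 5, 7, 8, 9]


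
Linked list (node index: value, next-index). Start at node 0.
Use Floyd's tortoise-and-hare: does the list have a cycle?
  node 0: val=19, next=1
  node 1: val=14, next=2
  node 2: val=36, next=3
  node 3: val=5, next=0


Floyd's tortoise (slow, +1) and hare (fast, +2):
  init: slow=0, fast=0
  step 1: slow=1, fast=2
  step 2: slow=2, fast=0
  step 3: slow=3, fast=2
  step 4: slow=0, fast=0
  slow == fast at node 0: cycle detected

Cycle: yes


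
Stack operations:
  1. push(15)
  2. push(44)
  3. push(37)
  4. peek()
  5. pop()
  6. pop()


push(15) -> [15]
push(44) -> [15, 44]
push(37) -> [15, 44, 37]
peek()->37
pop()->37, [15, 44]
pop()->44, [15]

Final stack: [15]


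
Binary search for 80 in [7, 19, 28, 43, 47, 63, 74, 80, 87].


Step 1: lo=0, hi=8, mid=4, val=47
Step 2: lo=5, hi=8, mid=6, val=74
Step 3: lo=7, hi=8, mid=7, val=80

Found at index 7


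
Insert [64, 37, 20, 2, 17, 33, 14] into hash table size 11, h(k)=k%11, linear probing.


Insert 64: h=9 -> slot 9
Insert 37: h=4 -> slot 4
Insert 20: h=9, 1 probes -> slot 10
Insert 2: h=2 -> slot 2
Insert 17: h=6 -> slot 6
Insert 33: h=0 -> slot 0
Insert 14: h=3 -> slot 3

Table: [33, None, 2, 14, 37, None, 17, None, None, 64, 20]


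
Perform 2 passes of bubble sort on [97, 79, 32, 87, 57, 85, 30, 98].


Initial: [97, 79, 32, 87, 57, 85, 30, 98]
Pass 1: [79, 32, 87, 57, 85, 30, 97, 98] (6 swaps)
Pass 2: [32, 79, 57, 85, 30, 87, 97, 98] (4 swaps)

After 2 passes: [32, 79, 57, 85, 30, 87, 97, 98]


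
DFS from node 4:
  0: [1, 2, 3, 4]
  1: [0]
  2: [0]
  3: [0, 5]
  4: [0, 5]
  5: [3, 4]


Visit 4, push [5, 0]
Visit 0, push [3, 2, 1]
Visit 1, push []
Visit 2, push []
Visit 3, push [5]
Visit 5, push []

DFS order: [4, 0, 1, 2, 3, 5]


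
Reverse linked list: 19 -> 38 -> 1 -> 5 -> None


Step 1: curr=19, set curr.next=prev(None) | reversed so far: 19
Step 2: curr=38, set curr.next=prev(19) | reversed so far: 38 -> 19
Step 3: curr=1, set curr.next=prev(38) | reversed so far: 1 -> 38 -> 19
Step 4: curr=5, set curr.next=prev(1) | reversed so far: 5 -> 1 -> 38 -> 19

5 -> 1 -> 38 -> 19 -> None


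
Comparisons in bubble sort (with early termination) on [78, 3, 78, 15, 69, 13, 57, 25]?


Algorithm: bubble sort (with early termination)
Input: [78, 3, 78, 15, 69, 13, 57, 25]
Sorted: [3, 13, 15, 25, 57, 69, 78, 78]

25


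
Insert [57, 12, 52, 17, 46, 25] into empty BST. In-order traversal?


Insert 57: root
Insert 12: L from 57
Insert 52: L from 57 -> R from 12
Insert 17: L from 57 -> R from 12 -> L from 52
Insert 46: L from 57 -> R from 12 -> L from 52 -> R from 17
Insert 25: L from 57 -> R from 12 -> L from 52 -> R from 17 -> L from 46

In-order: [12, 17, 25, 46, 52, 57]


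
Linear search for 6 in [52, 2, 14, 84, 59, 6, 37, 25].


i=0: 52!=6
i=1: 2!=6
i=2: 14!=6
i=3: 84!=6
i=4: 59!=6
i=5: 6==6 found!

Found at 5, 6 comps


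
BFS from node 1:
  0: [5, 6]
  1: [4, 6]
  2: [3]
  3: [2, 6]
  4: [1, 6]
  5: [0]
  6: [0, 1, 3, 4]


Visit 1, enqueue [4, 6]
Visit 4, enqueue []
Visit 6, enqueue [0, 3]
Visit 0, enqueue [5]
Visit 3, enqueue [2]
Visit 5, enqueue []
Visit 2, enqueue []

BFS order: [1, 4, 6, 0, 3, 5, 2]


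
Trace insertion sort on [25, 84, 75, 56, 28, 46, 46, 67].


Initial: [25, 84, 75, 56, 28, 46, 46, 67]
Insert 84: [25, 84, 75, 56, 28, 46, 46, 67]
Insert 75: [25, 75, 84, 56, 28, 46, 46, 67]
Insert 56: [25, 56, 75, 84, 28, 46, 46, 67]
Insert 28: [25, 28, 56, 75, 84, 46, 46, 67]
Insert 46: [25, 28, 46, 56, 75, 84, 46, 67]
Insert 46: [25, 28, 46, 46, 56, 75, 84, 67]
Insert 67: [25, 28, 46, 46, 56, 67, 75, 84]

Sorted: [25, 28, 46, 46, 56, 67, 75, 84]


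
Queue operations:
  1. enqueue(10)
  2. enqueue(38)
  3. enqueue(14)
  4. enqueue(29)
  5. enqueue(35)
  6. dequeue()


enqueue(10) -> [10]
enqueue(38) -> [10, 38]
enqueue(14) -> [10, 38, 14]
enqueue(29) -> [10, 38, 14, 29]
enqueue(35) -> [10, 38, 14, 29, 35]
dequeue()->10, [38, 14, 29, 35]

Final queue: [38, 14, 29, 35]


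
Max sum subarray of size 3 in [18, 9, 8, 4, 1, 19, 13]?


[0:3]: 35
[1:4]: 21
[2:5]: 13
[3:6]: 24
[4:7]: 33

Max: 35 at [0:3]


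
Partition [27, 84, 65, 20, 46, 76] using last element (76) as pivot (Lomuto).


Pivot: 76
  27 <= 76: advance i (no swap)
  65 <= 76: swap -> [27, 65, 84, 20, 46, 76]
  20 <= 76: swap -> [27, 65, 20, 84, 46, 76]
  46 <= 76: swap -> [27, 65, 20, 46, 84, 76]
Place pivot at 4: [27, 65, 20, 46, 76, 84]

Partitioned: [27, 65, 20, 46, 76, 84]


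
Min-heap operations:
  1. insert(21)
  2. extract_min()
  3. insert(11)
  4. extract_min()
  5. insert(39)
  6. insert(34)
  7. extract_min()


insert(21) -> [21]
extract_min()->21, []
insert(11) -> [11]
extract_min()->11, []
insert(39) -> [39]
insert(34) -> [34, 39]
extract_min()->34, [39]

Final heap: [39]


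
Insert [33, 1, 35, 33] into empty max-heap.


Insert 33: [33]
Insert 1: [33, 1]
Insert 35: [35, 1, 33]
Insert 33: [35, 33, 33, 1]

Final heap: [35, 33, 33, 1]


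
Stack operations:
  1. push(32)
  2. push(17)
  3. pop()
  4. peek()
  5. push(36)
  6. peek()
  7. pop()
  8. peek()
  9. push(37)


push(32) -> [32]
push(17) -> [32, 17]
pop()->17, [32]
peek()->32
push(36) -> [32, 36]
peek()->36
pop()->36, [32]
peek()->32
push(37) -> [32, 37]

Final stack: [32, 37]


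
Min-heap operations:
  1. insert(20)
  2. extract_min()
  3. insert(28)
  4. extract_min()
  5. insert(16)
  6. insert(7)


insert(20) -> [20]
extract_min()->20, []
insert(28) -> [28]
extract_min()->28, []
insert(16) -> [16]
insert(7) -> [7, 16]

Final heap: [7, 16]


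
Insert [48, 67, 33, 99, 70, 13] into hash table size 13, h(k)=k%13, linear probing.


Insert 48: h=9 -> slot 9
Insert 67: h=2 -> slot 2
Insert 33: h=7 -> slot 7
Insert 99: h=8 -> slot 8
Insert 70: h=5 -> slot 5
Insert 13: h=0 -> slot 0

Table: [13, None, 67, None, None, 70, None, 33, 99, 48, None, None, None]


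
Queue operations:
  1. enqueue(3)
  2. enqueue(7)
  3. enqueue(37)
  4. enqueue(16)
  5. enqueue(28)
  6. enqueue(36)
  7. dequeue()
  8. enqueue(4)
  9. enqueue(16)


enqueue(3) -> [3]
enqueue(7) -> [3, 7]
enqueue(37) -> [3, 7, 37]
enqueue(16) -> [3, 7, 37, 16]
enqueue(28) -> [3, 7, 37, 16, 28]
enqueue(36) -> [3, 7, 37, 16, 28, 36]
dequeue()->3, [7, 37, 16, 28, 36]
enqueue(4) -> [7, 37, 16, 28, 36, 4]
enqueue(16) -> [7, 37, 16, 28, 36, 4, 16]

Final queue: [7, 37, 16, 28, 36, 4, 16]


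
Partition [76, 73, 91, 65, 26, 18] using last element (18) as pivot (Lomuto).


Pivot: 18
Place pivot at 0: [18, 73, 91, 65, 26, 76]

Partitioned: [18, 73, 91, 65, 26, 76]


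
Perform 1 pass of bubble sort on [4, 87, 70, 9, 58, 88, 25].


Initial: [4, 87, 70, 9, 58, 88, 25]
Pass 1: [4, 70, 9, 58, 87, 25, 88] (4 swaps)

After 1 pass: [4, 70, 9, 58, 87, 25, 88]


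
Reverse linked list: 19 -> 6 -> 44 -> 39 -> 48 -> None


Step 1: curr=19, set curr.next=prev(None) | reversed so far: 19
Step 2: curr=6, set curr.next=prev(19) | reversed so far: 6 -> 19
Step 3: curr=44, set curr.next=prev(6) | reversed so far: 44 -> 6 -> 19
Step 4: curr=39, set curr.next=prev(44) | reversed so far: 39 -> 44 -> 6 -> 19
Step 5: curr=48, set curr.next=prev(39) | reversed so far: 48 -> 39 -> 44 -> 6 -> 19

48 -> 39 -> 44 -> 6 -> 19 -> None


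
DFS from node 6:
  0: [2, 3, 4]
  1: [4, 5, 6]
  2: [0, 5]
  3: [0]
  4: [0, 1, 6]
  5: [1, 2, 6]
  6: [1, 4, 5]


Visit 6, push [5, 4, 1]
Visit 1, push [5, 4]
Visit 4, push [0]
Visit 0, push [3, 2]
Visit 2, push [5]
Visit 5, push []
Visit 3, push []

DFS order: [6, 1, 4, 0, 2, 5, 3]


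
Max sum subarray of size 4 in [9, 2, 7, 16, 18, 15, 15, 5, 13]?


[0:4]: 34
[1:5]: 43
[2:6]: 56
[3:7]: 64
[4:8]: 53
[5:9]: 48

Max: 64 at [3:7]


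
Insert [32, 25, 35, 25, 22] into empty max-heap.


Insert 32: [32]
Insert 25: [32, 25]
Insert 35: [35, 25, 32]
Insert 25: [35, 25, 32, 25]
Insert 22: [35, 25, 32, 25, 22]

Final heap: [35, 25, 32, 25, 22]


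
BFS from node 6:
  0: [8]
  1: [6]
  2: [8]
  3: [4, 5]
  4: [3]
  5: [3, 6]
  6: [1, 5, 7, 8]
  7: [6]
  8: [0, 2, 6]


Visit 6, enqueue [1, 5, 7, 8]
Visit 1, enqueue []
Visit 5, enqueue [3]
Visit 7, enqueue []
Visit 8, enqueue [0, 2]
Visit 3, enqueue [4]
Visit 0, enqueue []
Visit 2, enqueue []
Visit 4, enqueue []

BFS order: [6, 1, 5, 7, 8, 3, 0, 2, 4]


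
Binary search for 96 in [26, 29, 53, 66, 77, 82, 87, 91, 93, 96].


Step 1: lo=0, hi=9, mid=4, val=77
Step 2: lo=5, hi=9, mid=7, val=91
Step 3: lo=8, hi=9, mid=8, val=93
Step 4: lo=9, hi=9, mid=9, val=96

Found at index 9


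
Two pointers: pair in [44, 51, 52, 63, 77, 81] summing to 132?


lo=0(44)+hi=5(81)=125
lo=1(51)+hi=5(81)=132

Yes: 51+81=132


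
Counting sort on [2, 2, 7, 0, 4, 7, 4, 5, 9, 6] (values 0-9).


Input: [2, 2, 7, 0, 4, 7, 4, 5, 9, 6]
Counts: [1, 0, 2, 0, 2, 1, 1, 2, 0, 1]

Sorted: [0, 2, 2, 4, 4, 5, 6, 7, 7, 9]


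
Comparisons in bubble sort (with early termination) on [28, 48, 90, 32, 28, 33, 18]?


Algorithm: bubble sort (with early termination)
Input: [28, 48, 90, 32, 28, 33, 18]
Sorted: [18, 28, 28, 32, 33, 48, 90]

21


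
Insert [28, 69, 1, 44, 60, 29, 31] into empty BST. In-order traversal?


Insert 28: root
Insert 69: R from 28
Insert 1: L from 28
Insert 44: R from 28 -> L from 69
Insert 60: R from 28 -> L from 69 -> R from 44
Insert 29: R from 28 -> L from 69 -> L from 44
Insert 31: R from 28 -> L from 69 -> L from 44 -> R from 29

In-order: [1, 28, 29, 31, 44, 60, 69]


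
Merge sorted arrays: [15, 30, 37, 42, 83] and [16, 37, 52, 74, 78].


Take 15 from A
Take 16 from B
Take 30 from A
Take 37 from A
Take 37 from B
Take 42 from A
Take 52 from B
Take 74 from B
Take 78 from B

Merged: [15, 16, 30, 37, 37, 42, 52, 74, 78, 83]


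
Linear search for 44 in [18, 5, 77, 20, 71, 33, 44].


i=0: 18!=44
i=1: 5!=44
i=2: 77!=44
i=3: 20!=44
i=4: 71!=44
i=5: 33!=44
i=6: 44==44 found!

Found at 6, 7 comps


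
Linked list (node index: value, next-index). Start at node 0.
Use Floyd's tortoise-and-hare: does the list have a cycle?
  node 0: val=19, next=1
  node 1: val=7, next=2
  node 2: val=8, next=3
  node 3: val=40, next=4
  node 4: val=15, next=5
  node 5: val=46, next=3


Floyd's tortoise (slow, +1) and hare (fast, +2):
  init: slow=0, fast=0
  step 1: slow=1, fast=2
  step 2: slow=2, fast=4
  step 3: slow=3, fast=3
  slow == fast at node 3: cycle detected

Cycle: yes


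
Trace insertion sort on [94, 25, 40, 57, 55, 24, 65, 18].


Initial: [94, 25, 40, 57, 55, 24, 65, 18]
Insert 25: [25, 94, 40, 57, 55, 24, 65, 18]
Insert 40: [25, 40, 94, 57, 55, 24, 65, 18]
Insert 57: [25, 40, 57, 94, 55, 24, 65, 18]
Insert 55: [25, 40, 55, 57, 94, 24, 65, 18]
Insert 24: [24, 25, 40, 55, 57, 94, 65, 18]
Insert 65: [24, 25, 40, 55, 57, 65, 94, 18]
Insert 18: [18, 24, 25, 40, 55, 57, 65, 94]

Sorted: [18, 24, 25, 40, 55, 57, 65, 94]


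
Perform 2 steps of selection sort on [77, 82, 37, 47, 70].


Initial: [77, 82, 37, 47, 70]
Step 1: min=37 at 2
  Swap: [37, 82, 77, 47, 70]
Step 2: min=47 at 3
  Swap: [37, 47, 77, 82, 70]

After 2 steps: [37, 47, 77, 82, 70]


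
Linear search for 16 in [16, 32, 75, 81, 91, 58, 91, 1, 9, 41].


i=0: 16==16 found!

Found at 0, 1 comps


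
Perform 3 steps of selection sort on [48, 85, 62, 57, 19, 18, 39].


Initial: [48, 85, 62, 57, 19, 18, 39]
Step 1: min=18 at 5
  Swap: [18, 85, 62, 57, 19, 48, 39]
Step 2: min=19 at 4
  Swap: [18, 19, 62, 57, 85, 48, 39]
Step 3: min=39 at 6
  Swap: [18, 19, 39, 57, 85, 48, 62]

After 3 steps: [18, 19, 39, 57, 85, 48, 62]


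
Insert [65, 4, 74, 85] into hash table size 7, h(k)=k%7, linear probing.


Insert 65: h=2 -> slot 2
Insert 4: h=4 -> slot 4
Insert 74: h=4, 1 probes -> slot 5
Insert 85: h=1 -> slot 1

Table: [None, 85, 65, None, 4, 74, None]


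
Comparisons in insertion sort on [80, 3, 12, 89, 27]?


Algorithm: insertion sort
Input: [80, 3, 12, 89, 27]
Sorted: [3, 12, 27, 80, 89]

7


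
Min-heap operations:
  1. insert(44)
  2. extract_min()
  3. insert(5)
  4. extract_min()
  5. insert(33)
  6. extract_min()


insert(44) -> [44]
extract_min()->44, []
insert(5) -> [5]
extract_min()->5, []
insert(33) -> [33]
extract_min()->33, []

Final heap: []


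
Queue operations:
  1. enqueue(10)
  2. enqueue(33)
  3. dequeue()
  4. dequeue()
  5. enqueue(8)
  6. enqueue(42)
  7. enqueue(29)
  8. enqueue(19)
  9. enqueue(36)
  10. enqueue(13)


enqueue(10) -> [10]
enqueue(33) -> [10, 33]
dequeue()->10, [33]
dequeue()->33, []
enqueue(8) -> [8]
enqueue(42) -> [8, 42]
enqueue(29) -> [8, 42, 29]
enqueue(19) -> [8, 42, 29, 19]
enqueue(36) -> [8, 42, 29, 19, 36]
enqueue(13) -> [8, 42, 29, 19, 36, 13]

Final queue: [8, 42, 29, 19, 36, 13]


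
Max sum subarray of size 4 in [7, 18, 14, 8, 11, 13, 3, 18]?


[0:4]: 47
[1:5]: 51
[2:6]: 46
[3:7]: 35
[4:8]: 45

Max: 51 at [1:5]


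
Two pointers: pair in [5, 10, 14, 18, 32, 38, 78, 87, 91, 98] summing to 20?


lo=0(5)+hi=9(98)=103
lo=0(5)+hi=8(91)=96
lo=0(5)+hi=7(87)=92
lo=0(5)+hi=6(78)=83
lo=0(5)+hi=5(38)=43
lo=0(5)+hi=4(32)=37
lo=0(5)+hi=3(18)=23
lo=0(5)+hi=2(14)=19
lo=1(10)+hi=2(14)=24

No pair found


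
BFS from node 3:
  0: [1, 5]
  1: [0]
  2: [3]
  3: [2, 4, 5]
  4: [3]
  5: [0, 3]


Visit 3, enqueue [2, 4, 5]
Visit 2, enqueue []
Visit 4, enqueue []
Visit 5, enqueue [0]
Visit 0, enqueue [1]
Visit 1, enqueue []

BFS order: [3, 2, 4, 5, 0, 1]


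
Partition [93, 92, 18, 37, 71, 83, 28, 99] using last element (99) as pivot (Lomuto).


Pivot: 99
  93 <= 99: advance i (no swap)
  92 <= 99: advance i (no swap)
  18 <= 99: advance i (no swap)
  37 <= 99: advance i (no swap)
  71 <= 99: advance i (no swap)
  83 <= 99: advance i (no swap)
  28 <= 99: advance i (no swap)
Place pivot at 7: [93, 92, 18, 37, 71, 83, 28, 99]

Partitioned: [93, 92, 18, 37, 71, 83, 28, 99]


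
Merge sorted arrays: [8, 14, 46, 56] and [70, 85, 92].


Take 8 from A
Take 14 from A
Take 46 from A
Take 56 from A

Merged: [8, 14, 46, 56, 70, 85, 92]


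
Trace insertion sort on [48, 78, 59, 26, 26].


Initial: [48, 78, 59, 26, 26]
Insert 78: [48, 78, 59, 26, 26]
Insert 59: [48, 59, 78, 26, 26]
Insert 26: [26, 48, 59, 78, 26]
Insert 26: [26, 26, 48, 59, 78]

Sorted: [26, 26, 48, 59, 78]


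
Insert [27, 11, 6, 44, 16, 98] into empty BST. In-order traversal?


Insert 27: root
Insert 11: L from 27
Insert 6: L from 27 -> L from 11
Insert 44: R from 27
Insert 16: L from 27 -> R from 11
Insert 98: R from 27 -> R from 44

In-order: [6, 11, 16, 27, 44, 98]


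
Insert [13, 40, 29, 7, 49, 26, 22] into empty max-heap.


Insert 13: [13]
Insert 40: [40, 13]
Insert 29: [40, 13, 29]
Insert 7: [40, 13, 29, 7]
Insert 49: [49, 40, 29, 7, 13]
Insert 26: [49, 40, 29, 7, 13, 26]
Insert 22: [49, 40, 29, 7, 13, 26, 22]

Final heap: [49, 40, 29, 7, 13, 26, 22]


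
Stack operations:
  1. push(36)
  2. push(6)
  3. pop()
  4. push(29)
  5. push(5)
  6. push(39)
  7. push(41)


push(36) -> [36]
push(6) -> [36, 6]
pop()->6, [36]
push(29) -> [36, 29]
push(5) -> [36, 29, 5]
push(39) -> [36, 29, 5, 39]
push(41) -> [36, 29, 5, 39, 41]

Final stack: [36, 29, 5, 39, 41]


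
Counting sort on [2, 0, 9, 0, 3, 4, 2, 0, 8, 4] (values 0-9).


Input: [2, 0, 9, 0, 3, 4, 2, 0, 8, 4]
Counts: [3, 0, 2, 1, 2, 0, 0, 0, 1, 1]

Sorted: [0, 0, 0, 2, 2, 3, 4, 4, 8, 9]


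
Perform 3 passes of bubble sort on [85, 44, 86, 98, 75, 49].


Initial: [85, 44, 86, 98, 75, 49]
Pass 1: [44, 85, 86, 75, 49, 98] (3 swaps)
Pass 2: [44, 85, 75, 49, 86, 98] (2 swaps)
Pass 3: [44, 75, 49, 85, 86, 98] (2 swaps)

After 3 passes: [44, 75, 49, 85, 86, 98]


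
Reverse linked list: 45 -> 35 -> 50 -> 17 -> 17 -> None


Step 1: curr=45, set curr.next=prev(None) | reversed so far: 45
Step 2: curr=35, set curr.next=prev(45) | reversed so far: 35 -> 45
Step 3: curr=50, set curr.next=prev(35) | reversed so far: 50 -> 35 -> 45
Step 4: curr=17, set curr.next=prev(50) | reversed so far: 17 -> 50 -> 35 -> 45
Step 5: curr=17, set curr.next=prev(17) | reversed so far: 17 -> 17 -> 50 -> 35 -> 45

17 -> 17 -> 50 -> 35 -> 45 -> None


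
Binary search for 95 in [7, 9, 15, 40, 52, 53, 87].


Step 1: lo=0, hi=6, mid=3, val=40
Step 2: lo=4, hi=6, mid=5, val=53
Step 3: lo=6, hi=6, mid=6, val=87

Not found


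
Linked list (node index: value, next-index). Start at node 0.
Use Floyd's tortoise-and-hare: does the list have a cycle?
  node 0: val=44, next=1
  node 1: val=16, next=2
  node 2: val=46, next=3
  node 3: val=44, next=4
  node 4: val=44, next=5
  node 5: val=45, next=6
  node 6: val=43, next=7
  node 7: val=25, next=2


Floyd's tortoise (slow, +1) and hare (fast, +2):
  init: slow=0, fast=0
  step 1: slow=1, fast=2
  step 2: slow=2, fast=4
  step 3: slow=3, fast=6
  step 4: slow=4, fast=2
  step 5: slow=5, fast=4
  step 6: slow=6, fast=6
  slow == fast at node 6: cycle detected

Cycle: yes


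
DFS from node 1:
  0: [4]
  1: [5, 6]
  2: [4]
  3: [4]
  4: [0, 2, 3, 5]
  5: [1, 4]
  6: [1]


Visit 1, push [6, 5]
Visit 5, push [4]
Visit 4, push [3, 2, 0]
Visit 0, push []
Visit 2, push []
Visit 3, push []
Visit 6, push []

DFS order: [1, 5, 4, 0, 2, 3, 6]


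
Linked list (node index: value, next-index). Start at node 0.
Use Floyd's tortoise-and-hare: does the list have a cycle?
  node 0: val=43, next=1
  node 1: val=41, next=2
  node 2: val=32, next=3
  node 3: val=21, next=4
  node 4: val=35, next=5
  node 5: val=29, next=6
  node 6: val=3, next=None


Floyd's tortoise (slow, +1) and hare (fast, +2):
  init: slow=0, fast=0
  step 1: slow=1, fast=2
  step 2: slow=2, fast=4
  step 3: slow=3, fast=6
  step 4: fast -> None, no cycle

Cycle: no


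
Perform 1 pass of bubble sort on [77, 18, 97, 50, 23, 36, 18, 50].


Initial: [77, 18, 97, 50, 23, 36, 18, 50]
Pass 1: [18, 77, 50, 23, 36, 18, 50, 97] (6 swaps)

After 1 pass: [18, 77, 50, 23, 36, 18, 50, 97]


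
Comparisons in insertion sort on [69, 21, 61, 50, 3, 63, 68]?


Algorithm: insertion sort
Input: [69, 21, 61, 50, 3, 63, 68]
Sorted: [3, 21, 50, 61, 63, 68, 69]

14


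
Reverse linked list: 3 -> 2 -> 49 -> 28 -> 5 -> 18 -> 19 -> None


Step 1: curr=3, set curr.next=prev(None) | reversed so far: 3
Step 2: curr=2, set curr.next=prev(3) | reversed so far: 2 -> 3
Step 3: curr=49, set curr.next=prev(2) | reversed so far: 49 -> 2 -> 3
Step 4: curr=28, set curr.next=prev(49) | reversed so far: 28 -> 49 -> 2 -> 3
Step 5: curr=5, set curr.next=prev(28) | reversed so far: 5 -> 28 -> 49 -> 2 -> 3
Step 6: curr=18, set curr.next=prev(5) | reversed so far: 18 -> 5 -> 28 -> 49 -> 2 -> 3
Step 7: curr=19, set curr.next=prev(18) | reversed so far: 19 -> 18 -> 5 -> 28 -> 49 -> 2 -> 3

19 -> 18 -> 5 -> 28 -> 49 -> 2 -> 3 -> None


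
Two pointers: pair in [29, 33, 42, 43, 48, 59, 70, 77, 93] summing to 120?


lo=0(29)+hi=8(93)=122
lo=0(29)+hi=7(77)=106
lo=1(33)+hi=7(77)=110
lo=2(42)+hi=7(77)=119
lo=3(43)+hi=7(77)=120

Yes: 43+77=120


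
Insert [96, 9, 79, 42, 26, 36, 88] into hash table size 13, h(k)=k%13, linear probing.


Insert 96: h=5 -> slot 5
Insert 9: h=9 -> slot 9
Insert 79: h=1 -> slot 1
Insert 42: h=3 -> slot 3
Insert 26: h=0 -> slot 0
Insert 36: h=10 -> slot 10
Insert 88: h=10, 1 probes -> slot 11

Table: [26, 79, None, 42, None, 96, None, None, None, 9, 36, 88, None]


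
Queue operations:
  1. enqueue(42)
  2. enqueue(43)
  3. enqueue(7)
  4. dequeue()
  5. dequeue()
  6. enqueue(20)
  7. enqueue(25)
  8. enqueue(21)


enqueue(42) -> [42]
enqueue(43) -> [42, 43]
enqueue(7) -> [42, 43, 7]
dequeue()->42, [43, 7]
dequeue()->43, [7]
enqueue(20) -> [7, 20]
enqueue(25) -> [7, 20, 25]
enqueue(21) -> [7, 20, 25, 21]

Final queue: [7, 20, 25, 21]


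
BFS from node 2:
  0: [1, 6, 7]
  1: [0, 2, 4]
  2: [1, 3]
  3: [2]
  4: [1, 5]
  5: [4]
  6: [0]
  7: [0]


Visit 2, enqueue [1, 3]
Visit 1, enqueue [0, 4]
Visit 3, enqueue []
Visit 0, enqueue [6, 7]
Visit 4, enqueue [5]
Visit 6, enqueue []
Visit 7, enqueue []
Visit 5, enqueue []

BFS order: [2, 1, 3, 0, 4, 6, 7, 5]


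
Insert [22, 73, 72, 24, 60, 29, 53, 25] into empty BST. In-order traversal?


Insert 22: root
Insert 73: R from 22
Insert 72: R from 22 -> L from 73
Insert 24: R from 22 -> L from 73 -> L from 72
Insert 60: R from 22 -> L from 73 -> L from 72 -> R from 24
Insert 29: R from 22 -> L from 73 -> L from 72 -> R from 24 -> L from 60
Insert 53: R from 22 -> L from 73 -> L from 72 -> R from 24 -> L from 60 -> R from 29
Insert 25: R from 22 -> L from 73 -> L from 72 -> R from 24 -> L from 60 -> L from 29

In-order: [22, 24, 25, 29, 53, 60, 72, 73]


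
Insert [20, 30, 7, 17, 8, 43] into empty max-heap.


Insert 20: [20]
Insert 30: [30, 20]
Insert 7: [30, 20, 7]
Insert 17: [30, 20, 7, 17]
Insert 8: [30, 20, 7, 17, 8]
Insert 43: [43, 20, 30, 17, 8, 7]

Final heap: [43, 20, 30, 17, 8, 7]


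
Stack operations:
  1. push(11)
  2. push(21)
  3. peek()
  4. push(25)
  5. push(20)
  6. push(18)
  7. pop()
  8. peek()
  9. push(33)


push(11) -> [11]
push(21) -> [11, 21]
peek()->21
push(25) -> [11, 21, 25]
push(20) -> [11, 21, 25, 20]
push(18) -> [11, 21, 25, 20, 18]
pop()->18, [11, 21, 25, 20]
peek()->20
push(33) -> [11, 21, 25, 20, 33]

Final stack: [11, 21, 25, 20, 33]


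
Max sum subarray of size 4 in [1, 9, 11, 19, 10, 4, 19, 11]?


[0:4]: 40
[1:5]: 49
[2:6]: 44
[3:7]: 52
[4:8]: 44

Max: 52 at [3:7]


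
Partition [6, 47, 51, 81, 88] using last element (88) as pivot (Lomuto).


Pivot: 88
  6 <= 88: advance i (no swap)
  47 <= 88: advance i (no swap)
  51 <= 88: advance i (no swap)
  81 <= 88: advance i (no swap)
Place pivot at 4: [6, 47, 51, 81, 88]

Partitioned: [6, 47, 51, 81, 88]


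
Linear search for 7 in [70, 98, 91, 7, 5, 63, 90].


i=0: 70!=7
i=1: 98!=7
i=2: 91!=7
i=3: 7==7 found!

Found at 3, 4 comps


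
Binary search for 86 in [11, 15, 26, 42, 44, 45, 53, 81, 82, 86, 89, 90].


Step 1: lo=0, hi=11, mid=5, val=45
Step 2: lo=6, hi=11, mid=8, val=82
Step 3: lo=9, hi=11, mid=10, val=89
Step 4: lo=9, hi=9, mid=9, val=86

Found at index 9


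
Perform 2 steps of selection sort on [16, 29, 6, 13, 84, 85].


Initial: [16, 29, 6, 13, 84, 85]
Step 1: min=6 at 2
  Swap: [6, 29, 16, 13, 84, 85]
Step 2: min=13 at 3
  Swap: [6, 13, 16, 29, 84, 85]

After 2 steps: [6, 13, 16, 29, 84, 85]


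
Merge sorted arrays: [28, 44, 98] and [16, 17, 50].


Take 16 from B
Take 17 from B
Take 28 from A
Take 44 from A
Take 50 from B

Merged: [16, 17, 28, 44, 50, 98]


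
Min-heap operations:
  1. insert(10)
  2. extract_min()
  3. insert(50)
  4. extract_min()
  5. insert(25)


insert(10) -> [10]
extract_min()->10, []
insert(50) -> [50]
extract_min()->50, []
insert(25) -> [25]

Final heap: [25]


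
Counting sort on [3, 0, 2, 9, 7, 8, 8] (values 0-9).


Input: [3, 0, 2, 9, 7, 8, 8]
Counts: [1, 0, 1, 1, 0, 0, 0, 1, 2, 1]

Sorted: [0, 2, 3, 7, 8, 8, 9]


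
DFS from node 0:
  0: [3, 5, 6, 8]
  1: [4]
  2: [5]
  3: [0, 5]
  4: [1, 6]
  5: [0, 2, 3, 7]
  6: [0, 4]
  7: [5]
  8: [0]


Visit 0, push [8, 6, 5, 3]
Visit 3, push [5]
Visit 5, push [7, 2]
Visit 2, push []
Visit 7, push []
Visit 6, push [4]
Visit 4, push [1]
Visit 1, push []
Visit 8, push []

DFS order: [0, 3, 5, 2, 7, 6, 4, 1, 8]


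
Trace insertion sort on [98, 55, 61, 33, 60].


Initial: [98, 55, 61, 33, 60]
Insert 55: [55, 98, 61, 33, 60]
Insert 61: [55, 61, 98, 33, 60]
Insert 33: [33, 55, 61, 98, 60]
Insert 60: [33, 55, 60, 61, 98]

Sorted: [33, 55, 60, 61, 98]


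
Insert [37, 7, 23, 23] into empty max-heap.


Insert 37: [37]
Insert 7: [37, 7]
Insert 23: [37, 7, 23]
Insert 23: [37, 23, 23, 7]

Final heap: [37, 23, 23, 7]


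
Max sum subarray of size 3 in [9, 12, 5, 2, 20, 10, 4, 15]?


[0:3]: 26
[1:4]: 19
[2:5]: 27
[3:6]: 32
[4:7]: 34
[5:8]: 29

Max: 34 at [4:7]


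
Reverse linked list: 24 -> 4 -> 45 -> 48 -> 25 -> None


Step 1: curr=24, set curr.next=prev(None) | reversed so far: 24
Step 2: curr=4, set curr.next=prev(24) | reversed so far: 4 -> 24
Step 3: curr=45, set curr.next=prev(4) | reversed so far: 45 -> 4 -> 24
Step 4: curr=48, set curr.next=prev(45) | reversed so far: 48 -> 45 -> 4 -> 24
Step 5: curr=25, set curr.next=prev(48) | reversed so far: 25 -> 48 -> 45 -> 4 -> 24

25 -> 48 -> 45 -> 4 -> 24 -> None


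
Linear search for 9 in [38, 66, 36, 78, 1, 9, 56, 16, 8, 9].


i=0: 38!=9
i=1: 66!=9
i=2: 36!=9
i=3: 78!=9
i=4: 1!=9
i=5: 9==9 found!

Found at 5, 6 comps


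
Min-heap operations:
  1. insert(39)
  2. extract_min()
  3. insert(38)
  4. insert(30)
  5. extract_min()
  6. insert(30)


insert(39) -> [39]
extract_min()->39, []
insert(38) -> [38]
insert(30) -> [30, 38]
extract_min()->30, [38]
insert(30) -> [30, 38]

Final heap: [30, 38]


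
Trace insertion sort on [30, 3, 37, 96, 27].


Initial: [30, 3, 37, 96, 27]
Insert 3: [3, 30, 37, 96, 27]
Insert 37: [3, 30, 37, 96, 27]
Insert 96: [3, 30, 37, 96, 27]
Insert 27: [3, 27, 30, 37, 96]

Sorted: [3, 27, 30, 37, 96]


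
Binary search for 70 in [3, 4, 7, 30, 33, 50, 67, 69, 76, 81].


Step 1: lo=0, hi=9, mid=4, val=33
Step 2: lo=5, hi=9, mid=7, val=69
Step 3: lo=8, hi=9, mid=8, val=76

Not found


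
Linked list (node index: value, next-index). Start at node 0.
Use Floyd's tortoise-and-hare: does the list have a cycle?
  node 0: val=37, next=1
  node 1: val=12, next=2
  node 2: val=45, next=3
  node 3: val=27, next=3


Floyd's tortoise (slow, +1) and hare (fast, +2):
  init: slow=0, fast=0
  step 1: slow=1, fast=2
  step 2: slow=2, fast=3
  step 3: slow=3, fast=3
  slow == fast at node 3: cycle detected

Cycle: yes


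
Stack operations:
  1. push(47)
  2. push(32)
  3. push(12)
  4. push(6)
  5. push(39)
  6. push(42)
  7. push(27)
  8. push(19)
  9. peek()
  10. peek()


push(47) -> [47]
push(32) -> [47, 32]
push(12) -> [47, 32, 12]
push(6) -> [47, 32, 12, 6]
push(39) -> [47, 32, 12, 6, 39]
push(42) -> [47, 32, 12, 6, 39, 42]
push(27) -> [47, 32, 12, 6, 39, 42, 27]
push(19) -> [47, 32, 12, 6, 39, 42, 27, 19]
peek()->19
peek()->19

Final stack: [47, 32, 12, 6, 39, 42, 27, 19]
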